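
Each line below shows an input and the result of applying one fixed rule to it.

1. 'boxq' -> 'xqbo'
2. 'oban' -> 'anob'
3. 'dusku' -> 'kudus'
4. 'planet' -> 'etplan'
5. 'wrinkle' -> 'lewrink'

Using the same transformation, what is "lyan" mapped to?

anly

Looking at the pairs, the operation is to move the last 2 characters to the front (rotate right by 2).
"lyan" → "anly".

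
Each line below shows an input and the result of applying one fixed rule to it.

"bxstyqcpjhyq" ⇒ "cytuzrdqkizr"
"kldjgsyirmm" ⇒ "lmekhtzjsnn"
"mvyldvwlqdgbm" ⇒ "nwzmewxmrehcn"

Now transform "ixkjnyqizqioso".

What's happening: shift every letter 1 place forward in the alphabet (wrapping around).
"ixkjnyqizqioso" → "jylkozrjarjptp".

jylkozrjarjptp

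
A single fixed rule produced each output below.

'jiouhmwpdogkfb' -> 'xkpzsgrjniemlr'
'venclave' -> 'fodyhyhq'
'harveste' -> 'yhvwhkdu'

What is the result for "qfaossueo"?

The rule is to shift every letter 3 places forward in the alphabet (wrapping around), then move the first 3 characters to the end (rotate left by 3).
Working it through for "qfaossueo": intermediate "tidrvvxhr", final "rvvxhrtid".

rvvxhrtid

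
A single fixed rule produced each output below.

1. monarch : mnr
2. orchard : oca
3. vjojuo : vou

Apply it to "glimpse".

Looking at the pairs, the operation is to swap each adjacent pair of characters (1↔2, 3↔4, ...), then keep every other character starting from the second (positions 2nd, 4th, 6th, ...).
"glimpse" → "lgmispe" → "gip".
(Check on "monarch": → "omancrh" → "mnr" ✓)

gip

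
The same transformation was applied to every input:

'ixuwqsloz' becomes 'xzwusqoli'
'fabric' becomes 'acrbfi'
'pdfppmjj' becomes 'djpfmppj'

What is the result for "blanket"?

Looking at the pairs, the operation is to swap the first and last characters, then swap each adjacent pair of characters (1↔2, 3↔4, ...).
For "blanket" the result is "ltnaekb".

ltnaekb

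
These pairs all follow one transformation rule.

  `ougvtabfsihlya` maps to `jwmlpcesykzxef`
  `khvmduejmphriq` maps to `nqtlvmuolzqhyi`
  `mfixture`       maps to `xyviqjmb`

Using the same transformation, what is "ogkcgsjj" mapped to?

kwnnskog

The transformation: swap the front and back halves of the string, then shift every letter 4 places forward in the alphabet (wrapping around).
"ogkcgsjj" → "kwnnskog".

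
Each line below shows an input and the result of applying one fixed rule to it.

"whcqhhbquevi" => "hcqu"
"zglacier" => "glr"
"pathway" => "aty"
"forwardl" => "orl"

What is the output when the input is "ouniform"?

unm

Each output is the input with this applied: swap each adjacent pair of characters (1↔2, 3↔4, ...), then keep one character in every 3, starting at position 1 (positions 1st, 4th, 7th, ...).
On "ouniform" that produces "unm".
(Check on "whcqhhbquevi": → "hwqchhqbeuiv" → "hcqu" ✓)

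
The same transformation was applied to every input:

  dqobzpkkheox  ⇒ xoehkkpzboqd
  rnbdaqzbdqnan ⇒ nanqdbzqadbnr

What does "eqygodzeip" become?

piezdogyqe

In each case the input is transformed by: reverse the string.
On "eqygodzeip" that produces "piezdogyqe".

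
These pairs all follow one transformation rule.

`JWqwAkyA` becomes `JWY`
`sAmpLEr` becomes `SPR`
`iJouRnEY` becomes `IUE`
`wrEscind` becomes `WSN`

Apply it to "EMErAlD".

ERD

Each output is the input with this applied: keep one character in every 3, starting at position 1 (positions 1st, 4th, 7th, ...), then convert every letter to uppercase.
Applying that to "EMErAlD" gives "ERD".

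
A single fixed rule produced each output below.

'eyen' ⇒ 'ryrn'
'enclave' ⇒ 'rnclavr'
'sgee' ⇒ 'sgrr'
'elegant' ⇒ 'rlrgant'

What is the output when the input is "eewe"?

rrwr

Looking at the pairs, the operation is to replace every "e" with "r".
"eewe" → "rrwr".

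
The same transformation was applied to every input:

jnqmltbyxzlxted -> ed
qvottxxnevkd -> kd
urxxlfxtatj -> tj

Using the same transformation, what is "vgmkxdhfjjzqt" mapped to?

Rule — keep only the last 2 characters.
On "vgmkxdhfjjzqt" that produces "qt".

qt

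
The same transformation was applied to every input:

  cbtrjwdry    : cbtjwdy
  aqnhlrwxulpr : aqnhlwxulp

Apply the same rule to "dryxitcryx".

dyxitcyx

In each case the input is transformed by: remove every "r".
For "dryxitcryx" the result is "dyxitcyx".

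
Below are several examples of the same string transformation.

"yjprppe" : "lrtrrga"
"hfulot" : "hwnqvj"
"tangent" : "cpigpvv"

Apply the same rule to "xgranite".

itcpkvgz

The rule is to shift every letter 2 places forward in the alphabet (wrapping around), then move the first character to the end.
"xgranite" → "zitcpkvg" → "itcpkvgz".
(Check on "tangent": → "vcpigpv" → "cpigpvv" ✓)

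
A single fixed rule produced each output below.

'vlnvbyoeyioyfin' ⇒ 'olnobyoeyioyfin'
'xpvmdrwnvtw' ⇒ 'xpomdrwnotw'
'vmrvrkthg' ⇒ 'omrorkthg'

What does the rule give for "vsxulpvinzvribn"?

osxulpoinzoribn

Each output is the input with this applied: replace every "v" with "o".
So "vsxulpvinzvribn" becomes "osxulpoinzoribn".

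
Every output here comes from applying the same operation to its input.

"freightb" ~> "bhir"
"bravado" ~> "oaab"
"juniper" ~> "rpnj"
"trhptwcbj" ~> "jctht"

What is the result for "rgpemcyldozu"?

uolceg

What's happening: reverse the string, then keep every other character starting from the first (positions 1st, 3rd, 5th, ...).
On "rgpemcyldozu": the first step gives "uzodlycmepgr", and the second then gives "uolceg".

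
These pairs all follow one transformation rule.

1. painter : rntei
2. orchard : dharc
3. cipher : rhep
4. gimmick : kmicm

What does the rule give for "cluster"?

rsteu

What's happening: delete the first 2 characters, then swap the first and last characters.
On "cluster": the first step gives "uster", and the second then gives "rsteu".
(Check on "cipher": → "pher" → "rhep" ✓)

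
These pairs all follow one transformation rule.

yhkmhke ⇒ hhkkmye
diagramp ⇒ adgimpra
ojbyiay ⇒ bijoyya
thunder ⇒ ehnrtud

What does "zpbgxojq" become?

gjopqxzb

The pattern: sort the characters into alphabetical order, then move the first character to the end.
On "zpbgxojq" that produces "gjopqxzb".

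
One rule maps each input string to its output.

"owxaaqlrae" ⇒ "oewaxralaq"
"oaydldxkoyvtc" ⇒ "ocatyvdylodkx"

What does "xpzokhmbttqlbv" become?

xvpbzloqkthtmb

What's happening: take characters alternately from the front and the back (1st, last, 2nd, 2nd-last, ...).
Applying that to "xpzokhmbttqlbv" gives "xvpbzloqkthtmb".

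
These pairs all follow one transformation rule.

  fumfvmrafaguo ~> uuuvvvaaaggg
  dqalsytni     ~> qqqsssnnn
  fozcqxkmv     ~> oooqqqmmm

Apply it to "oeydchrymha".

The pattern: keep one character in every 3, starting at position 2 (positions 2nd, 5th, 8th, ...), then repeat every character 3 times.
Starting from "oeydchrymha": after the first operation, "ecya"; after the second, "eeecccyyyaaa".
(Check on "fozcqxkmv": → "oqm" → "oooqqqmmm" ✓)

eeecccyyyaaa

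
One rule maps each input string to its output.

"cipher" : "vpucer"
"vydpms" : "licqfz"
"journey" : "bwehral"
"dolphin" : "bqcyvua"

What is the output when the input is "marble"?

Rule — shift every letter 13 places forward in the alphabet (wrapping around) — i.e. ROT13, then swap each adjacent pair of characters (1↔2, 3↔4, ...).
Applying that to "marble" gives "nzoery".

nzoery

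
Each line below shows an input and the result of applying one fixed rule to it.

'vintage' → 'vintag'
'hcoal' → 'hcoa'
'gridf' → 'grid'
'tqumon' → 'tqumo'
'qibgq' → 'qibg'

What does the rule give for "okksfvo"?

okksfv

In each case the input is transformed by: delete the last character.
So "okksfvo" becomes "okksfv".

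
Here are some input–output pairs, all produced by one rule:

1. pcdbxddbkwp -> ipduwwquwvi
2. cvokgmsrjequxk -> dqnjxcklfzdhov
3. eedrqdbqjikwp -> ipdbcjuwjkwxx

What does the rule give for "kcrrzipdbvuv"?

What's happening: shift every letter 7 places backward in the alphabet (wrapping around), then reverse the string.
For "kcrrzipdbvuv" the result is "onouwibskkvd".

onouwibskkvd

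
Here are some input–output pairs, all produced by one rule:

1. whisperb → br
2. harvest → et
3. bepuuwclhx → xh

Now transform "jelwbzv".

bv

Rule — swap each adjacent pair of characters (1↔2, 3↔4, ...), then keep only the last 2 characters.
Working it through for "jelwbzv": intermediate "ejwlzbv", final "bv".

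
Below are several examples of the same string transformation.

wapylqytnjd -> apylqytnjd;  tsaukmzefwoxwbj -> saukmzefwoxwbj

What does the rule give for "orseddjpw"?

Looking at the pairs, the operation is to delete the first character.
Applying that to "orseddjpw" gives "rseddjpw".

rseddjpw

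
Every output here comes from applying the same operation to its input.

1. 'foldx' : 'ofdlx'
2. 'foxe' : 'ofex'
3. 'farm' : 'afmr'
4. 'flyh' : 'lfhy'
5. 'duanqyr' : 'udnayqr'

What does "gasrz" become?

In each case the input is transformed by: swap each adjacent pair of characters (1↔2, 3↔4, ...).
So "gasrz" becomes "agrsz".

agrsz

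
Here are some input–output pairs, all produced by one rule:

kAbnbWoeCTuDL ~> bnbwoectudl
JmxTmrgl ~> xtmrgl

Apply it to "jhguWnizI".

guwnizi

Looking at the pairs, the operation is to delete the first 2 characters, then convert every letter to lowercase.
On "jhguWnizI": the first step gives "guWnizI", and the second then gives "guwnizi".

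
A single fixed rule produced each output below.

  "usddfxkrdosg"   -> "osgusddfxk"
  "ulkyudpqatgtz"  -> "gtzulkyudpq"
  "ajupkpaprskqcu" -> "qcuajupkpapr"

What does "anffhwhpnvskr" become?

The transformation: move the last 3 characters to the front (rotate right by 3), then delete the last 2 characters.
Working it through for "anffhwhpnvskr": intermediate "skranffhwhpnv", final "skranffhwhp".

skranffhwhp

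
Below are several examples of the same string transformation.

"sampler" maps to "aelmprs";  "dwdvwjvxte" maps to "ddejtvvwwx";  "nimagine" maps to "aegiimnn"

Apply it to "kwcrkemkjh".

cehjkkkmrw

In each case the input is transformed by: sort the characters into alphabetical order.
For "kwcrkemkjh" the result is "cehjkkkmrw".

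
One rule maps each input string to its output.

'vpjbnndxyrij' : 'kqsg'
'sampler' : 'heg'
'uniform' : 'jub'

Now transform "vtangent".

Rule — keep one character in every 3, starting at position 1 (positions 1st, 4th, 7th, ...), then shift every letter 11 places backward in the alphabet (wrapping around).
Applying both steps to "vtangent": "vnn", then "kcc".
(Check on "sampler": → "spr" → "heg" ✓)

kcc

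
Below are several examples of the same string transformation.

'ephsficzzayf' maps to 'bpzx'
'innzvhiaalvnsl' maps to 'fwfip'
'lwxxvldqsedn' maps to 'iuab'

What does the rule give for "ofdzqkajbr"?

Looking at the pairs, the operation is to keep one character in every 3, starting at position 1 (positions 1st, 4th, 7th, ...), then shift every letter 3 places backward in the alphabet (wrapping around).
On "ofdzqkajbr": the first step gives "ozar", and the second then gives "lwxo".

lwxo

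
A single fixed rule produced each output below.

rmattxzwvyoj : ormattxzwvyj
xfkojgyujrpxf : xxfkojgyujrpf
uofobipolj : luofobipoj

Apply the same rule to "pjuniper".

Each output is the input with this applied: move the last character to the front, then swap the first and last characters.
Working it through for "pjuniper": intermediate "rpjunipe", final "epjunipr".

epjunipr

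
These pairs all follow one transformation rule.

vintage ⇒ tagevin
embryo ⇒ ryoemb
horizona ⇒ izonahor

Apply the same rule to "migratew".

ratewmig

What's happening: move the first 3 characters to the end (rotate left by 3).
Doing the same to "migratew": "ratewmig".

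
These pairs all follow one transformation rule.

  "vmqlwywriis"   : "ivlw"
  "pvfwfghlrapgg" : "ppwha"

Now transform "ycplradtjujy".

uyld

The transformation: move the last 3 characters to the front (rotate right by 3), then keep one character in every 3, starting at position 1 (positions 1st, 4th, 7th, ...).
For "ycplradtjujy", step one produces "ujyycplradtj"; step two turns that into "uyld".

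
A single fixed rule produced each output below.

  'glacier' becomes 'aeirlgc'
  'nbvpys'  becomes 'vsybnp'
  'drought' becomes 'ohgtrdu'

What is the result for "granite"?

atiergn

In each case the input is transformed by: swap each adjacent pair of characters (1↔2, 3↔4, ...), then move the first 3 characters to the end (rotate left by 3).
Starting from "granite": after the first operation, "rgnatie"; after the second, "atiergn".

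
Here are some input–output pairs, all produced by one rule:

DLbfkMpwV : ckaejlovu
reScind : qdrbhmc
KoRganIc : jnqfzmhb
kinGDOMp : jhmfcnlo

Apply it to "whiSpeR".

The transformation: shift every letter 1 place backward in the alphabet (wrapping around), then convert every letter to lowercase.
Working it through for "whiSpeR": intermediate "vghRodQ", final "vghrodq".

vghrodq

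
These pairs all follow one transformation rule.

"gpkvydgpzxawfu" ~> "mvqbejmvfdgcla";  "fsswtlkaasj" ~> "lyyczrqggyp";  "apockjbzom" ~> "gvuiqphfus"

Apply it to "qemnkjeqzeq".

wkstqpkwfkw

Looking at the pairs, the operation is to shift every letter 6 places forward in the alphabet (wrapping around).
Applying that to "qemnkjeqzeq" gives "wkstqpkwfkw".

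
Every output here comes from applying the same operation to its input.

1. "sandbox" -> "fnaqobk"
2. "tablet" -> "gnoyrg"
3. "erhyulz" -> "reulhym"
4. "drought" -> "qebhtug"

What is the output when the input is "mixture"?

The transformation: shift every letter 13 places forward in the alphabet (wrapping around) — i.e. ROT13.
So "mixture" becomes "zvkgher".

zvkgher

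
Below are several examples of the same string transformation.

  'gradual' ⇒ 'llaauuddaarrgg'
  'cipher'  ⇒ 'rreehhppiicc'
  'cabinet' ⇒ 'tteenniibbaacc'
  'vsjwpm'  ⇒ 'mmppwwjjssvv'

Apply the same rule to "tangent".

The pattern: double every character, then reverse the string.
Starting from "tangent": after the first operation, "ttaannggeenntt"; after the second, "ttnneeggnnaatt".
(Check on "cabinet": → "ccaabbiinneett" → "tteenniibbaacc" ✓)

ttnneeggnnaatt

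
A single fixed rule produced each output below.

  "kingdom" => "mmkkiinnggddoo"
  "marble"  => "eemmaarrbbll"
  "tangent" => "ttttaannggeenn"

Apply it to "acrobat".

Each output is the input with this applied: double every character, then move the last 2 characters to the front (rotate right by 2).
"acrobat" → "ttaaccrroobbaa".

ttaaccrroobbaa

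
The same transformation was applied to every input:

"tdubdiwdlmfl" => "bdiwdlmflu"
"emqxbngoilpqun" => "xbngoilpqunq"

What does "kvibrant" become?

branti

In each case the input is transformed by: delete the first 2 characters, then move the first character to the end.
For "kvibrant", step one produces "ibrant"; step two turns that into "branti".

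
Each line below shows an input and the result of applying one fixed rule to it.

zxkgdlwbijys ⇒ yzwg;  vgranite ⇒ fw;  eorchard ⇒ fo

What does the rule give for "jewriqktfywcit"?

The pattern: shift every letter 12 places backward in the alphabet (wrapping around), then keep one character in every 3, starting at position 3 (positions 3rd, 6th, 9th, ...).
Starting from "jewriqktfywcit": after the first operation, "xskfweyhtmkqwh"; after the second, "ketq".
(Check on "eorchard": → "scfqvofr" → "fo" ✓)

ketq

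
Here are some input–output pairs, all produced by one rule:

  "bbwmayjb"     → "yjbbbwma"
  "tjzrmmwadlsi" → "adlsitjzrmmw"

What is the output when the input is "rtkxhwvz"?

What's happening: move the first character to the end, then swap the front and back halves of the string.
Applying both steps to "rtkxhwvz": "tkxhwvzr", then "wvzrtkxh".

wvzrtkxh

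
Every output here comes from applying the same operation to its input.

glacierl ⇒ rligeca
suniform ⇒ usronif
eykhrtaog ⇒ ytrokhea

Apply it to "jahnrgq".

Looking at the pairs, the operation is to delete the last character, then sort the characters into reverse alphabetical order.
For "jahnrgq", step one produces "jahnrg"; step two turns that into "rnjhga".

rnjhga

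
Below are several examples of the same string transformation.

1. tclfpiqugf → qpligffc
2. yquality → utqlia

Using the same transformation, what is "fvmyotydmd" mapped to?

Each output is the input with this applied: sort the characters into reverse alphabetical order, then delete the first 2 characters.
For "fvmyotydmd", step one produces "yyvtommfdd"; step two turns that into "vtommfdd".

vtommfdd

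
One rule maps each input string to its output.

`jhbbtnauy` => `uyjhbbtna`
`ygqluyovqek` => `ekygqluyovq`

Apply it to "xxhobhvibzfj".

The rule is to move the last 2 characters to the front (rotate right by 2).
Doing the same to "xxhobhvibzfj": "fjxxhobhvibz".

fjxxhobhvibz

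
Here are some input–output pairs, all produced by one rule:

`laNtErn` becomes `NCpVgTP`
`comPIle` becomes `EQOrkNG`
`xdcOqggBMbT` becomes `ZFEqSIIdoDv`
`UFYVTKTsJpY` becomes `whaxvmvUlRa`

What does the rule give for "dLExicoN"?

FngZKEQp

Rule — flip the case of every letter, then shift every letter 2 places forward in the alphabet (wrapping around).
"dLExicoN" → "FngZKEQp".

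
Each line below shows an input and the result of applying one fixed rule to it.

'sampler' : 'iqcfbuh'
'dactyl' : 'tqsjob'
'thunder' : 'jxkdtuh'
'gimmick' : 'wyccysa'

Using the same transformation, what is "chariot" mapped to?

sxqhyej

What's happening: shift every letter 10 places backward in the alphabet (wrapping around).
On "chariot" that produces "sxqhyej".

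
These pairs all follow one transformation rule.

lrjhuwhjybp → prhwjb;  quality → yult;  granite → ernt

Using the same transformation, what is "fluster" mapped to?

What's happening: move the last character to the front, then keep every other character starting from the first (positions 1st, 3rd, 5th, ...).
Applying that to "fluster" gives "rlse".

rlse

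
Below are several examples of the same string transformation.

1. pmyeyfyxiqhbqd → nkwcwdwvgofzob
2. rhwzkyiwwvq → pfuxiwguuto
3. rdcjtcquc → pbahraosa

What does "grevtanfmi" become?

epctryldkg

Looking at the pairs, the operation is to shift every letter 2 places backward in the alphabet (wrapping around).
On "grevtanfmi" that produces "epctryldkg".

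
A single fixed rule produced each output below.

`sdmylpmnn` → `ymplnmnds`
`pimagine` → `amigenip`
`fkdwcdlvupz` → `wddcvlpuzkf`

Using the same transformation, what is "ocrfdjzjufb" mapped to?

Each output is the input with this applied: swap each adjacent pair of characters (1↔2, 3↔4, ...), then move the first 2 characters to the end (rotate left by 2).
On "ocrfdjzjufb": the first step gives "cofrjdjzfub", and the second then gives "frjdjzfubco".
(Check on "pimagine": → "ipamigen" → "amigenip" ✓)

frjdjzfubco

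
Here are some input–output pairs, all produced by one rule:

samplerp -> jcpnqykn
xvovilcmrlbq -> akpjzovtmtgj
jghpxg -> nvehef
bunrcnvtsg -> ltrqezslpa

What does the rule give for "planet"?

Looking at the pairs, the operation is to shift every letter 2 places backward in the alphabet (wrapping around), then swap the front and back halves of the string.
Doing the same to "planet": "lcrnjy".

lcrnjy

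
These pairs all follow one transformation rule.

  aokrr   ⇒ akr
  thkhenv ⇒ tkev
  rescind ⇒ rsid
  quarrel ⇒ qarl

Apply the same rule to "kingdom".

Rule — keep every other character starting from the first (positions 1st, 3rd, 5th, ...).
For "kingdom" the result is "kndm".

kndm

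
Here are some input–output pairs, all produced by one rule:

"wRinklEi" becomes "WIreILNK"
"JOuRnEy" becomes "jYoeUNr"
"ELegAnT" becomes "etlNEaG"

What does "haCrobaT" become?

What's happening: flip the case of every letter, then take characters alternately from the front and the back (1st, last, 2nd, 2nd-last, ...).
"haCrobaT" → "HAcROBAt" → "HtAAcBRO".

HtAAcBRO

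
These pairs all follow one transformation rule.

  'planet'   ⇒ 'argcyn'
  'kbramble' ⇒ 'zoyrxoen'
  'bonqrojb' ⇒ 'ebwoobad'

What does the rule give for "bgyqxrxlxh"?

ekykuotldk

The pattern: swap the front and back halves of the string, then shift every letter 13 places forward in the alphabet (wrapping around) — i.e. ROT13.
Working it through for "bgyqxrxlxh": intermediate "rxlxhbgyqx", final "ekykuotldk".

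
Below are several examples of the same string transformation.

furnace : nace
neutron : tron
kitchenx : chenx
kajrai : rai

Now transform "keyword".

word

The rule is to delete the first 3 characters.
"keyword" → "word".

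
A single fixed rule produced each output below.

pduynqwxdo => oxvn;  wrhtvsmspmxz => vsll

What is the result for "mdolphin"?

Rule — shift every letter 1 place backward in the alphabet (wrapping around), then keep one character in every 3, starting at position 1 (positions 1st, 4th, 7th, ...).
Starting from "mdolphin": after the first operation, "lcnkoghm"; after the second, "lkh".

lkh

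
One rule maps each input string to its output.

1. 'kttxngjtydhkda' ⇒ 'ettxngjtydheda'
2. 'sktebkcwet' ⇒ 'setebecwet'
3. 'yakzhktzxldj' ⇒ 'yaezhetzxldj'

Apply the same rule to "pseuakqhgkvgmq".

In each case the input is transformed by: replace every "k" with "e".
So "pseuakqhgkvgmq" becomes "pseuaeqhgevgmq".

pseuaeqhgevgmq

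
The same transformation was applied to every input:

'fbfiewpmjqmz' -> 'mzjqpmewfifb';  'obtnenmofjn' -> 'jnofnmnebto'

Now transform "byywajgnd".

Rule — reverse the string, then swap each adjacent pair of characters (1↔2, 3↔4, ...).
Applying that to "byywajgnd" gives "ndjgwayyb".

ndjgwayyb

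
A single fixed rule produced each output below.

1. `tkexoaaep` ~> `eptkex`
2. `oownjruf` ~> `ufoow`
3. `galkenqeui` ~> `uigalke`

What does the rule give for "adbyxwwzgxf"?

The pattern: move the last 2 characters to the front (rotate right by 2), then delete the last 3 characters.
"adbyxwwzgxf" → "xfadbyxwwzg" → "xfadbyxw".

xfadbyxw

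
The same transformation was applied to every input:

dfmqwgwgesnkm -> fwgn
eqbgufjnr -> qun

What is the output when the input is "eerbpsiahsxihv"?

Rule — keep one character in every 3, starting at position 2 (positions 2nd, 5th, 8th, ...).
So "eerbpsiahsxihv" becomes "epaxv".

epaxv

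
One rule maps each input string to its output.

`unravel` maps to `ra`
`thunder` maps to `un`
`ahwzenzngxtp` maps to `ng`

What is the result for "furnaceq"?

The pattern: delete the last 3 characters, then keep only the last 2 characters.
Starting from "furnaceq": after the first operation, "furna"; after the second, "na".

na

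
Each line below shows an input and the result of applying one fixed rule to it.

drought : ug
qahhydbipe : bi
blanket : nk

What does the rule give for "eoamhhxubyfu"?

Rule — move the last 2 characters to the front (rotate right by 2), then keep only the last 2 characters.
Applying both steps to "eoamhhxubyfu": "fueoamhhxuby", then "by".
(Check on "drought": → "htdroug" → "ug" ✓)

by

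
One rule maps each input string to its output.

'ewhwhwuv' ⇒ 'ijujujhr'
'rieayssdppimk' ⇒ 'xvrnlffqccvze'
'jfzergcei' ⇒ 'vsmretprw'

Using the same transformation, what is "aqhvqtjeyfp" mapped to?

cduidgwrlsn

The transformation: shift every letter 13 places forward in the alphabet (wrapping around) — i.e. ROT13, then swap the first and last characters.
Applying that to "aqhvqtjeyfp" gives "cduidgwrlsn".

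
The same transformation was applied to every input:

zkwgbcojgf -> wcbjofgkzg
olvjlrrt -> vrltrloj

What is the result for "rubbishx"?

bsixhurb

Rule — swap each adjacent pair of characters (1↔2, 3↔4, ...), then move the first 3 characters to the end (rotate left by 3).
Starting from "rubbishx": after the first operation, "urbbsixh"; after the second, "bsixhurb".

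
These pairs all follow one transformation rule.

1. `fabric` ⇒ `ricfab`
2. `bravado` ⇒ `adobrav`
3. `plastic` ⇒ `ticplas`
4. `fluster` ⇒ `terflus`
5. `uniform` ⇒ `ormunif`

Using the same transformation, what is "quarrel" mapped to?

In each case the input is transformed by: move the last 3 characters to the front (rotate right by 3).
Applying that to "quarrel" gives "relquar".

relquar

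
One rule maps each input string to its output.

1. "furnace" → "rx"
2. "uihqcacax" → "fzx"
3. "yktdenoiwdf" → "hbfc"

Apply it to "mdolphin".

amk

In each case the input is transformed by: keep one character in every 3, starting at position 2 (positions 2nd, 5th, 8th, ...), then shift every letter 3 places backward in the alphabet (wrapping around).
For "mdolphin", step one produces "dpn"; step two turns that into "amk".
(Check on "uihqcacax": → "ica" → "fzx" ✓)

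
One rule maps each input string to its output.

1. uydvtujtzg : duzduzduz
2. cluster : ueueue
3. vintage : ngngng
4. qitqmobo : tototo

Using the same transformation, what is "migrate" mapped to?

gtgtgt

The rule is to keep one character in every 3, starting at position 3 (positions 3rd, 6th, 9th, ...), then write the whole string 3 times in a row.
Working it through for "migrate": intermediate "gt", final "gtgtgt".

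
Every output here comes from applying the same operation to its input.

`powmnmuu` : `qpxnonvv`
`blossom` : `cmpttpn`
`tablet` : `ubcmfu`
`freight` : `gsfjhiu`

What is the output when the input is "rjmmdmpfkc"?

sknnenqgld

In each case the input is transformed by: shift every letter 1 place forward in the alphabet (wrapping around).
Doing the same to "rjmmdmpfkc": "sknnenqgld".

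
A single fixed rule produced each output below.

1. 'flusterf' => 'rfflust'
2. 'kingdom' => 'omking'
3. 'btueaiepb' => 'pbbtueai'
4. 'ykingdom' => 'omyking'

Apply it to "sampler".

ersamp

Looking at the pairs, the operation is to move the last 2 characters to the front (rotate right by 2), then delete the last character.
"sampler" → "ersampl" → "ersamp".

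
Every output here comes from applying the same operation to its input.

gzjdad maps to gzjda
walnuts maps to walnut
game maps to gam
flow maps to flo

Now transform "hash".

The transformation: delete the last character.
"hash" → "has".

has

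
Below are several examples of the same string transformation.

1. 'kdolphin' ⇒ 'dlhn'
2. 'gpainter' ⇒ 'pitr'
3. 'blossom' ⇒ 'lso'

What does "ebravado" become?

What's happening: keep every other character starting from the second (positions 2nd, 4th, 6th, ...).
On "ebravado" that produces "baao".

baao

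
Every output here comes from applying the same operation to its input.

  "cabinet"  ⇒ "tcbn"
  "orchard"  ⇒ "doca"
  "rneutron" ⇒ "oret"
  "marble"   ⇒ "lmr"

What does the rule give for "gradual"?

What's happening: keep every other character starting from the first (positions 1st, 3rd, 5th, ...), then move the last character to the front.
On "gradual": the first step gives "gaul", and the second then gives "lgau".
(Check on "rneutron": → "reto" → "oret" ✓)

lgau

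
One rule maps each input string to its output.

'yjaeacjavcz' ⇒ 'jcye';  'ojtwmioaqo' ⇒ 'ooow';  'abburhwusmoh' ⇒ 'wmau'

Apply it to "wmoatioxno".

oowa

Rule — keep one character in every 3, starting at position 1 (positions 1st, 4th, 7th, ...), then swap the front and back halves of the string.
For "wmoatioxno", step one produces "waoo"; step two turns that into "oowa".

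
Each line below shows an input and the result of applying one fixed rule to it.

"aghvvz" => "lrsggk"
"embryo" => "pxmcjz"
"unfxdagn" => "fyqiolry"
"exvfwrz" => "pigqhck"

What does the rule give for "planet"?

awlype

Each output is the input with this applied: shift every letter 11 places forward in the alphabet (wrapping around).
"planet" → "awlype".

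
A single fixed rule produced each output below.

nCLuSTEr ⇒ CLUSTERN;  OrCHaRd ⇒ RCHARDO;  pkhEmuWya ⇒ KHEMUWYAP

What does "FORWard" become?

The rule is to move the first character to the end, then convert every letter to uppercase.
For "FORWard", step one produces "ORWardF"; step two turns that into "ORWARDF".

ORWARDF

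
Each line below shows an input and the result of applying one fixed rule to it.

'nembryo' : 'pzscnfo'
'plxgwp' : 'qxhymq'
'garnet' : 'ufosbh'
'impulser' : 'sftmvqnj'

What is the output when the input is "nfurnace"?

The pattern: reverse the string, then shift every letter 1 place forward in the alphabet (wrapping around).
Working it through for "nfurnace": intermediate "ecanrufn", final "fdbosvgo".

fdbosvgo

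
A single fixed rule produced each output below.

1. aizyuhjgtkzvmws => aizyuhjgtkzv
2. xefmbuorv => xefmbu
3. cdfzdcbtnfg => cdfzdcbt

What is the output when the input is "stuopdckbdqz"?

stuopdckb

In each case the input is transformed by: delete the last 3 characters.
"stuopdckbdqz" → "stuopdckb".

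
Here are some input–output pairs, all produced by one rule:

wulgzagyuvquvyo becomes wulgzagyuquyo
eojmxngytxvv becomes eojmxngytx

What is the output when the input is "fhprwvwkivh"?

fhprwwkih

In each case the input is transformed by: remove every "v".
For "fhprwvwkivh" the result is "fhprwwkih".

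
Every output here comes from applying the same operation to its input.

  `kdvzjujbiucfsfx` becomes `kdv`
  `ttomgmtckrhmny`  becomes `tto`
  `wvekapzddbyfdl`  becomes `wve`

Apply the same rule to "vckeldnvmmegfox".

vck

In each case the input is transformed by: keep only the first 3 characters.
"vckeldnvmmegfox" → "vck".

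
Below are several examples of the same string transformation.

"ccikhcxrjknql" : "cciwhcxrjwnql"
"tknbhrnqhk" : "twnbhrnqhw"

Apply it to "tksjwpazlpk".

Looking at the pairs, the operation is to replace every "k" with "w".
On "tksjwpazlpk" that produces "twsjwpazlpw".

twsjwpazlpw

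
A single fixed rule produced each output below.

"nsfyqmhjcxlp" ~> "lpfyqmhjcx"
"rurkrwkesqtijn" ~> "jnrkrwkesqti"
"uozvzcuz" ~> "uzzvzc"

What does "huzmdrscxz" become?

xzzmdrsc

What's happening: delete the first 2 characters, then move the last 2 characters to the front (rotate right by 2).
On "huzmdrscxz": the first step gives "zmdrscxz", and the second then gives "xzzmdrsc".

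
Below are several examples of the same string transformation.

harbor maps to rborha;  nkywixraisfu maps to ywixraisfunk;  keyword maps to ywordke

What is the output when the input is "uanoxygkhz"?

The pattern: move the first 2 characters to the end (rotate left by 2).
So "uanoxygkhz" becomes "noxygkhzua".

noxygkhzua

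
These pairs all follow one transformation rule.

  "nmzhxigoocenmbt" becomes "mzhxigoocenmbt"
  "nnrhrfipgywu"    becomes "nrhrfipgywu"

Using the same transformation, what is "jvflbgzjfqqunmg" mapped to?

vflbgzjfqqunmg

The transformation: delete the first character.
Doing the same to "jvflbgzjfqqunmg": "vflbgzjfqqunmg".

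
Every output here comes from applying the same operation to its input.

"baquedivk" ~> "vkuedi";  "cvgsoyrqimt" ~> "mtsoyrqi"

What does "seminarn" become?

rnina

In each case the input is transformed by: delete the first 3 characters, then move the last 2 characters to the front (rotate right by 2).
Working it through for "seminarn": intermediate "inarn", final "rnina".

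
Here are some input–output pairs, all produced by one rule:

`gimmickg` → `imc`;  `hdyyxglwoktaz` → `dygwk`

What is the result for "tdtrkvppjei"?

drvp

In each case the input is transformed by: keep every other character starting from the second (positions 2nd, 4th, 6th, ...), then delete the last character.
"tdtrkvppjei" → "drvpe" → "drvp".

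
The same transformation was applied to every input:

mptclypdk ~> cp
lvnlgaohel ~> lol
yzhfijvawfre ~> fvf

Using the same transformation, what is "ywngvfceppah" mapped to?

gcp

Rule — delete the first 2 characters, then keep one character in every 3, starting at position 2 (positions 2nd, 5th, 8th, ...).
Starting from "ywngvfceppah": after the first operation, "ngvfceppah"; after the second, "gcp".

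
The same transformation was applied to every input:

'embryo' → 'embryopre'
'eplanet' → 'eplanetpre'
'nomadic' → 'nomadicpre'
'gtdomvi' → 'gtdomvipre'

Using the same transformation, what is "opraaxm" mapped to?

Each output is the input with this applied: append "pre".
So "opraaxm" becomes "opraaxmpre".

opraaxmpre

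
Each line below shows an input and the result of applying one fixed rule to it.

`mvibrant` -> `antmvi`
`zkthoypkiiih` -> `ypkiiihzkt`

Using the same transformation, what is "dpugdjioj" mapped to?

jiojdpu

Each output is the input with this applied: move the first 3 characters to the end (rotate left by 3), then delete the first 2 characters.
Applying both steps to "dpugdjioj": "gdjiojdpu", then "jiojdpu".
(Check on "zkthoypkiiih": → "hoypkiiihzkt" → "ypkiiihzkt" ✓)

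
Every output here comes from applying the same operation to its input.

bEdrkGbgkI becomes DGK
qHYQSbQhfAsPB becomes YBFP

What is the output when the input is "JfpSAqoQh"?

Each output is the input with this applied: keep one character in every 3, starting at position 3 (positions 3rd, 6th, 9th, ...), then convert every letter to uppercase.
"JfpSAqoQh" → "PQH".

PQH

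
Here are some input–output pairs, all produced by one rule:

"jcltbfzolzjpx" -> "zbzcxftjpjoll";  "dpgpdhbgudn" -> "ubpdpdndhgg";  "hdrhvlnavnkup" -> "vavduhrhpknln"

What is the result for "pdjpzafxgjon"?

zaxdpfpgojnj

The pattern: sort the characters into reverse alphabetical order, then take characters alternately from the front and the back (1st, last, 2nd, 2nd-last, ...).
Working it through for "pdjpzafxgjon": intermediate "zxpponjjgfda", final "zaxdpfpgojnj".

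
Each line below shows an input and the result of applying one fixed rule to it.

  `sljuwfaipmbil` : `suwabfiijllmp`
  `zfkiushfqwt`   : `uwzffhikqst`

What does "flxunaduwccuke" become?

The transformation: sort the characters into alphabetical order, then move the last 3 characters to the front (rotate right by 3).
Working it through for "flxunaduwccuke": intermediate "accdefklnuuuwx", final "uwxaccdefklnuu".

uwxaccdefklnuu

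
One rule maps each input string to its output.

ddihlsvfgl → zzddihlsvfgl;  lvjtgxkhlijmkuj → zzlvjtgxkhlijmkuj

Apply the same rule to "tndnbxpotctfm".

zztndnbxpotctfm

Rule — prepend "zz".
On "tndnbxpotctfm" that produces "zztndnbxpotctfm".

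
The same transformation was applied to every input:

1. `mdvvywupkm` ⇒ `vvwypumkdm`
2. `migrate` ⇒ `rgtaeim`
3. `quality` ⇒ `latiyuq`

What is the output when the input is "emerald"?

The transformation: swap each adjacent pair of characters (1↔2, 3↔4, ...), then move the first 2 characters to the end (rotate left by 2).
For "emerald", step one produces "merelad"; step two turns that into "reladme".

reladme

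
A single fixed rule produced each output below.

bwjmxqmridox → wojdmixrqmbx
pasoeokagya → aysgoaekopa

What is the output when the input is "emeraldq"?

mdelraeq

The transformation: take characters alternately from the front and the back (1st, last, 2nd, 2nd-last, ...), then move the first 2 characters to the end (rotate left by 2).
Applying that to "emeraldq" gives "mdelraeq".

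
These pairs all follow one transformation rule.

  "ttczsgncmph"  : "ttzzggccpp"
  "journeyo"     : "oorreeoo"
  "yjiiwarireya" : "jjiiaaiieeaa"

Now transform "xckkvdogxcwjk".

Rule — keep every other character starting from the second (positions 2nd, 4th, 6th, ...), then double every character.
"xckkvdogxcwjk" → "ckdgcj" → "cckkddggccjj".

cckkddggccjj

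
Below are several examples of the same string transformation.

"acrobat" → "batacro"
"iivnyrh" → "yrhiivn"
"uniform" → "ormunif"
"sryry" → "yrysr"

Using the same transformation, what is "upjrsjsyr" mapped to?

syrupjrsj

What's happening: move the last 3 characters to the front (rotate right by 3).
"upjrsjsyr" → "syrupjrsj".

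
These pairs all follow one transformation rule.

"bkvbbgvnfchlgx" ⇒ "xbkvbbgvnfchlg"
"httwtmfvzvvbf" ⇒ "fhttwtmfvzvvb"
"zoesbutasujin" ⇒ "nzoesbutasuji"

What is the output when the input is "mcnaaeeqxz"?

zmcnaaeeqx

Each output is the input with this applied: move the last character to the front.
So "mcnaaeeqxz" becomes "zmcnaaeeqx".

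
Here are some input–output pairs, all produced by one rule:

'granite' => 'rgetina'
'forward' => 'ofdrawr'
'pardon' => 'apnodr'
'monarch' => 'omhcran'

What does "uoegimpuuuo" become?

The rule is to reverse the string, then move the last 2 characters to the front (rotate right by 2).
Applying both steps to "uoegimpuuuo": "ouuupmigeou", then "ououuupmige".

ououuupmige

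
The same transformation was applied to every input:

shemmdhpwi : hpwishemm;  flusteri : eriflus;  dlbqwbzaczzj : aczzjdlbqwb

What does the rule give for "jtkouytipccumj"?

What's happening: swap the front and back halves of the string, then delete the first character.
Applying that to "jtkouytipccumj" gives "pccumjjtkouyt".
(Check on "flusteri": → "teriflus" → "eriflus" ✓)

pccumjjtkouyt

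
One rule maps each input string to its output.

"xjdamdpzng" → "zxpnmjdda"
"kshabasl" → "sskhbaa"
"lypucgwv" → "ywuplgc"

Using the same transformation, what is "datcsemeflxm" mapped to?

In each case the input is transformed by: delete the last character, then sort the characters into reverse alphabetical order.
On "datcsemeflxm": the first step gives "datcsemeflx", and the second then gives "xtsmlfeedca".

xtsmlfeedca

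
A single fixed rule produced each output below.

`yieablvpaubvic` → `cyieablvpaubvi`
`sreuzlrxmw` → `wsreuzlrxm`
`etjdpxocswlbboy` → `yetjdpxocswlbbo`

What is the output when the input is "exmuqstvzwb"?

bexmuqstvzw

The transformation: move the last character to the front.
For "exmuqstvzwb" the result is "bexmuqstvzw".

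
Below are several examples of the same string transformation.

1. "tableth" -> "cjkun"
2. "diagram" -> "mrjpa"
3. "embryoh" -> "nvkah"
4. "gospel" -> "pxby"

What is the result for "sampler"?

bjvyu

Rule — shift every letter 9 places forward in the alphabet (wrapping around), then delete the last 2 characters.
Starting from "sampler": after the first operation, "bjvyuna"; after the second, "bjvyu".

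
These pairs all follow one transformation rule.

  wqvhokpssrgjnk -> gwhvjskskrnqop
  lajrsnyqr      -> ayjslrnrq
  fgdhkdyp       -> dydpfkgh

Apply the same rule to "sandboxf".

Each output is the input with this applied: sort the characters into alphabetical order, then take characters alternately from the front and the back (1st, last, 2nd, 2nd-last, ...).
Working it through for "sandboxf": intermediate "abdfnosx", final "axbsdofn".

axbsdofn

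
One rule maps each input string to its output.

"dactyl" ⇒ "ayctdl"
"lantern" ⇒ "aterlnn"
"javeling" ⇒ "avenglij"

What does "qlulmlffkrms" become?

fufskrlqlmlm

In each case the input is transformed by: sort the characters into alphabetical order, then take characters alternately from the front and the back (1st, last, 2nd, 2nd-last, ...).
For "qlulmlffkrms", step one produces "ffklllmmqrsu"; step two turns that into "fufskrlqlmlm".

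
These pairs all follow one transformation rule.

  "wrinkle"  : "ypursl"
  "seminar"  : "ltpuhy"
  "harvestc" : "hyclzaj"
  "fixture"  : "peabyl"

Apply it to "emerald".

tlyhsk

The pattern: delete the first character, then shift every letter 7 places forward in the alphabet (wrapping around).
For "emerald", step one produces "merald"; step two turns that into "tlyhsk".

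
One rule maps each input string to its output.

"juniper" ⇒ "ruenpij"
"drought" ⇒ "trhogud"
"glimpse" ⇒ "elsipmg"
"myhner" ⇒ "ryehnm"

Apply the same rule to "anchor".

The transformation: take characters alternately from the front and the back (1st, last, 2nd, 2nd-last, ...), then move the first character to the end.
Starting from "anchor": after the first operation, "arnoch"; after the second, "rnocha".

rnocha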